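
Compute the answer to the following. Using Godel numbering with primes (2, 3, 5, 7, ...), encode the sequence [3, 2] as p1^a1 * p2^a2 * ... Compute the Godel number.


Encode each element as an exponent of the corresponding prime:
  2^3 = 8
  3^2 = 9
Product = 8 * 9 = 72

72


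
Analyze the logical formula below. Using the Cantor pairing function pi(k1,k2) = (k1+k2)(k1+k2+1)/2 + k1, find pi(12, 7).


k1 + k2 = 19
(k1+k2)(k1+k2+1)/2 = 19 * 20 / 2 = 190
pi = 190 + 12 = 202

202


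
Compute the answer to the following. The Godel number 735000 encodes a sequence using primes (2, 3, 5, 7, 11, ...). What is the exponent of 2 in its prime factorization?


Factorize 735000 by dividing by 2 repeatedly.
Division steps: 2 divides 735000 exactly 3 time(s).
Exponent of 2 = 3

3


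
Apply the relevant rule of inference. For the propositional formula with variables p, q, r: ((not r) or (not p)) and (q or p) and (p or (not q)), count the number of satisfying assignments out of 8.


Evaluate all 8 assignments for p, q, r:
p=0, q=0, r=0: 0
p=0, q=0, r=1: 0
p=0, q=1, r=0: 0
p=0, q=1, r=1: 0
p=1, q=0, r=0: 1
p=1, q=0, r=1: 0
p=1, q=1, r=0: 1
p=1, q=1, r=1: 0
Satisfying count = 2

2


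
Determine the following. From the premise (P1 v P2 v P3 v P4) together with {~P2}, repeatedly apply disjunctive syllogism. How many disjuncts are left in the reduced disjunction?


Original disjuncts (4): P1, P2, P3, P4
Negated (eliminate): ~P2
Remaining disjuncts: P1, P3, P4
Count = 4 - 1 = 3

3


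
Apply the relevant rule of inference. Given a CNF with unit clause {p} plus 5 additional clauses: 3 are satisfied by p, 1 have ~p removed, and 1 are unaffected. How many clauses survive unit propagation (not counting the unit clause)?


Satisfied (removed): 3
Shortened (remain): 1
Unchanged (remain): 1
Remaining = 1 + 1 = 2

2


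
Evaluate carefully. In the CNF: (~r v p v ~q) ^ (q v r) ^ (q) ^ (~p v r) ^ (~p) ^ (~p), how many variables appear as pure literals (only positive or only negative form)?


Check each variable for pure literal status:
p: mixed (not pure)
q: mixed (not pure)
r: mixed (not pure)
Pure literal count = 0

0


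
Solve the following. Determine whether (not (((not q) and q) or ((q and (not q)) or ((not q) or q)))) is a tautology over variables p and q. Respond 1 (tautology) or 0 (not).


Check all 4 assignments:
p=0, q=0: 0
p=0, q=1: 0
p=1, q=0: 0
p=1, q=1: 0
Satisfying count = 0/4.
Tautology iff count = 4: no.

0


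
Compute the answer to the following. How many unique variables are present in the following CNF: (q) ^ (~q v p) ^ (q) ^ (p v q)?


Identify each variable that appears in the formula.
Variables found: p, q
Count = 2

2


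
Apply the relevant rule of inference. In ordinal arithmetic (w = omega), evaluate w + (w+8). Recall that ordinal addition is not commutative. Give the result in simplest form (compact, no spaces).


Compute w + (w+8).
Ordinal + is associative but NOT commutative; for finite n>0, n + w = w but w + n stays w+n.
w + (w+8) = (w+w) + 8 = w*2+8.
Result = w*2+8

w*2+8


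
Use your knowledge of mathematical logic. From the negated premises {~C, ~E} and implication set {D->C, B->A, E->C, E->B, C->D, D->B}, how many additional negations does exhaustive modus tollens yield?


Initial negated facts: {~C, ~E}
Apply modus tollens to closure:
  ~C and D->C  =>  ~D
Final negated: {~C, ~D, ~E}
New negations: {~D}
Count = 1

1


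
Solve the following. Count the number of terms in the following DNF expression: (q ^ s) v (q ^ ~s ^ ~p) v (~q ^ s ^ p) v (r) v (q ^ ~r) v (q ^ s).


A DNF formula is a disjunction of terms (conjunctions).
Terms are separated by v.
Counting the disjuncts: 6 terms.

6


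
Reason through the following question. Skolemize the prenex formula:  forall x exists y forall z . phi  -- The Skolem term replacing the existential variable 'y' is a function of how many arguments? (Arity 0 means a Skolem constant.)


Quantifier prefix: forall x exists y forall z
'y' is existentially quantified at position 2.
Universal variables preceding it: x
Skolem function arity = 1

1


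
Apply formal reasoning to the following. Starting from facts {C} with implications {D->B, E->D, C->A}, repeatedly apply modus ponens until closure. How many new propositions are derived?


Initial facts: {C}
Apply modus ponens to closure:
  C and C->A  =>  A
Final known: {A, C}
New propositions: {A}
Count = 1

1


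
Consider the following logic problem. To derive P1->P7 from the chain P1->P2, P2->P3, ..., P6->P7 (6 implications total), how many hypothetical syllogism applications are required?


With 6 implications in a chain connecting 7 propositions:
P1->P2, P2->P3, ..., P6->P7
Steps needed = (number of implications) - 1 = 6 - 1 = 5

5


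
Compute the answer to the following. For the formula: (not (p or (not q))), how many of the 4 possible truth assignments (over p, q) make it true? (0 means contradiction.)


Check all 4 assignments:
p=0, q=0: 0
p=0, q=1: 1
p=1, q=0: 0
p=1, q=1: 0
Count of True = 1

1


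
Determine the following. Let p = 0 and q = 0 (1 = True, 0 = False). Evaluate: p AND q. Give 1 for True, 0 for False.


p = 0, q = 0
Operation: p AND q
Evaluate: 0 AND 0 = 0

0


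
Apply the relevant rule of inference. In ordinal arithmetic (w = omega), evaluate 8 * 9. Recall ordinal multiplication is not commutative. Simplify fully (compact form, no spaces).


Compute 8 * 9.
Ordinal * is associative and left-distributive over +, but NOT commutative; for finite n>1, n*w = w but w*n stays w*n.
Both finite; ordinal * agrees with natural *: 8 * 9 = 72.
Result = 72

72


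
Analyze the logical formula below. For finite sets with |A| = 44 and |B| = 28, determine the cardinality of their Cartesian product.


The Cartesian product A x B contains all ordered pairs (a, b).
|A x B| = |A| * |B| = 44 * 28 = 1232

1232


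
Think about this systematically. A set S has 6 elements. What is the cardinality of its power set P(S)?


The power set of a set with n elements has 2^n elements.
|P(S)| = 2^6 = 64

64


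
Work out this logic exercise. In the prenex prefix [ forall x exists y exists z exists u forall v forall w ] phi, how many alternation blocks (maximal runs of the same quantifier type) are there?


Quantifier-type sequence: A E E E A A  (A=forall, E=exists)
Group into maximal same-type runs:
  Ax1 | Ex3 | Ax2
Number of blocks = 3

3


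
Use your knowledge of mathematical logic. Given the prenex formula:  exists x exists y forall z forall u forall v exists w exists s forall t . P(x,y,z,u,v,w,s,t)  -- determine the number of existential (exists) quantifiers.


Quantifier prefix: exists x exists y forall z forall u forall v exists w exists s forall t
Mark each quantifier type:
  E E U U U E E U
Universal count = 4, Existential count = 4
Asked for existential (exists) quantifiers: 4

4


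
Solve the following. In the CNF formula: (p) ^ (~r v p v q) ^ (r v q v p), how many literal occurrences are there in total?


Counting literals in each clause:
Clause 1: 1 literal(s)
Clause 2: 3 literal(s)
Clause 3: 3 literal(s)
Total = 7

7


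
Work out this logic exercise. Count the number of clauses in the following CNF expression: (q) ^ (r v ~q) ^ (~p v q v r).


A CNF formula is a conjunction of clauses.
Clauses are separated by ^.
Counting the conjuncts: 3 clauses.

3


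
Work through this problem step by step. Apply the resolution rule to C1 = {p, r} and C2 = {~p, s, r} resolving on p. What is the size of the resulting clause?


Remove p from C1 and ~p from C2.
C1 remainder: {r}
C2 remainder: {s, r}
Union (resolvent): {r, s}
Resolvent has 2 literal(s).

2


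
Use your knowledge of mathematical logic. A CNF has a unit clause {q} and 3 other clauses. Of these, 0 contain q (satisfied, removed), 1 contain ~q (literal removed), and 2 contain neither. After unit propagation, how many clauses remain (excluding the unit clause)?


Satisfied (removed): 0
Shortened (remain): 1
Unchanged (remain): 2
Remaining = 1 + 2 = 3

3


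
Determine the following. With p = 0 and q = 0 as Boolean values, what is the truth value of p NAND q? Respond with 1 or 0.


p = 0, q = 0
Operation: p NAND q
Evaluate: 0 NAND 0 = 1

1


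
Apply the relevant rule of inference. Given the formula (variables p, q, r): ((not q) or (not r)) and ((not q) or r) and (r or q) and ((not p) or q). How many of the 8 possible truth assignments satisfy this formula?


Evaluate all 8 assignments for p, q, r:
p=0, q=0, r=0: 0
p=0, q=0, r=1: 1
p=0, q=1, r=0: 0
p=0, q=1, r=1: 0
p=1, q=0, r=0: 0
p=1, q=0, r=1: 0
p=1, q=1, r=0: 0
p=1, q=1, r=1: 0
Satisfying count = 1

1


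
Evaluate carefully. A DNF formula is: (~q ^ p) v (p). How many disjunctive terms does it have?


A DNF formula is a disjunction of terms (conjunctions).
Terms are separated by v.
Counting the disjuncts: 2 terms.

2


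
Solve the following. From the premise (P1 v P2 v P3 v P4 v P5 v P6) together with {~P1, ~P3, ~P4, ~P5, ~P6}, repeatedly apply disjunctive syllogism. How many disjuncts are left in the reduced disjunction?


Original disjuncts (6): P1, P2, P3, P4, P5, P6
Negated (eliminate): ~P1, ~P3, ~P4, ~P5, ~P6
Remaining disjuncts: P2
Count = 6 - 5 = 1

1


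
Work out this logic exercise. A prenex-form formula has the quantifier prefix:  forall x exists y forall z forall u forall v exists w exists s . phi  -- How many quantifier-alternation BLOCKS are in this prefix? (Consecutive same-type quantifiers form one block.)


Quantifier-type sequence: A E A A A E E  (A=forall, E=exists)
Group into maximal same-type runs:
  Ax1 | Ex1 | Ax3 | Ex2
Number of blocks = 4

4


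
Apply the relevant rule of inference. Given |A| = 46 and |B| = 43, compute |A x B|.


The Cartesian product A x B contains all ordered pairs (a, b).
|A x B| = |A| * |B| = 46 * 43 = 1978

1978


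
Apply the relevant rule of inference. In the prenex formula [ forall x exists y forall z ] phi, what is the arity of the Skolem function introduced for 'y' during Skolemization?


Quantifier prefix: forall x exists y forall z
'y' is existentially quantified at position 2.
Universal variables preceding it: x
Skolem function arity = 1

1


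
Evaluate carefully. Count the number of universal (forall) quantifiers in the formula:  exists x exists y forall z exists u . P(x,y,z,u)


Quantifier prefix: exists x exists y forall z exists u
Mark each quantifier type:
  E E U E
Universal count = 1, Existential count = 3
Asked for universal (forall) quantifiers: 1

1


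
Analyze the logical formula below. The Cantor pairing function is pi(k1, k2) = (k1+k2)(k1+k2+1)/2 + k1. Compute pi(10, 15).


k1 + k2 = 25
(k1+k2)(k1+k2+1)/2 = 25 * 26 / 2 = 325
pi = 325 + 10 = 335

335


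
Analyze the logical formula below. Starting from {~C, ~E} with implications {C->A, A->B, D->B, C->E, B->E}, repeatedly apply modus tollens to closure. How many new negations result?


Initial negated facts: {~C, ~E}
Apply modus tollens to closure:
  ~E and B->E  =>  ~B
  ~B and A->B  =>  ~A
  ~B and D->B  =>  ~D
Final negated: {~A, ~B, ~C, ~D, ~E}
New negations: {~A, ~B, ~D}
Count = 3

3


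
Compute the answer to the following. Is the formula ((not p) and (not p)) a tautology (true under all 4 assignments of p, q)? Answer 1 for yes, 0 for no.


Check all 4 assignments:
p=0, q=0: 1
p=0, q=1: 1
p=1, q=0: 0
p=1, q=1: 0
Satisfying count = 2/4.
Tautology iff count = 4: no.

0


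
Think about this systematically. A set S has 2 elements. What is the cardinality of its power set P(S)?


The power set of a set with n elements has 2^n elements.
|P(S)| = 2^2 = 4

4


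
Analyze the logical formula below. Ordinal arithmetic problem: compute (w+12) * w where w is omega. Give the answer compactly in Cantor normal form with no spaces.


Compute (w+12) * w.
Ordinal * is associative and left-distributive over +, but NOT commutative; for finite n>1, n*w = w but w*n stays w*n.
(w+12) * w = sup{(w+12)*k : k<w} = sup{w*k+12} = w^2 (the +12 tail is absorbed in the limit).
Result = w^2

w^2


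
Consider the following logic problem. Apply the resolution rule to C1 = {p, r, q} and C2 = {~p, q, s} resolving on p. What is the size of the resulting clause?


Remove p from C1 and ~p from C2.
C1 remainder: {r, q}
C2 remainder: {q, s}
Union (resolvent): {q, r, s}
Resolvent has 3 literal(s).

3


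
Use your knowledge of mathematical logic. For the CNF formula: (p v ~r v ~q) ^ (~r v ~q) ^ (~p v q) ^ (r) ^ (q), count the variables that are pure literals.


Check each variable for pure literal status:
p: mixed (not pure)
q: mixed (not pure)
r: mixed (not pure)
Pure literal count = 0

0


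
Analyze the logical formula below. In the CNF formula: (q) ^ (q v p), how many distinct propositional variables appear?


Identify each variable that appears in the formula.
Variables found: p, q
Count = 2

2


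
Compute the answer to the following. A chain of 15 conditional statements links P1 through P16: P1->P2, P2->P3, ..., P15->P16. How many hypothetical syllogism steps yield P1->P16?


With 15 implications in a chain connecting 16 propositions:
P1->P2, P2->P3, ..., P15->P16
Steps needed = (number of implications) - 1 = 15 - 1 = 14

14


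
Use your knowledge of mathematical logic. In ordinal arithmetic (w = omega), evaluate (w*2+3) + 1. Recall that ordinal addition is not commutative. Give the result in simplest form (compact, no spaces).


Compute (w*2+3) + 1.
Ordinal + is associative but NOT commutative; for finite n>0, n + w = w but w + n stays w+n.
By associativity: (w*2+3) + 1 = w*2 + (3+1) = w*2+4.
Result = w*2+4

w*2+4


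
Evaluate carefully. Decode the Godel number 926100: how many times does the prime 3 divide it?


Factorize 926100 by dividing by 3 repeatedly.
Division steps: 3 divides 926100 exactly 3 time(s).
Exponent of 3 = 3

3


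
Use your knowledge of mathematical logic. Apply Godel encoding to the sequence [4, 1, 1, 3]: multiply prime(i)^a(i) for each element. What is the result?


Encode each element as an exponent of the corresponding prime:
  2^4 = 16
  3^1 = 3
  5^1 = 5
  7^3 = 343
Product = 16 * 3 * 5 * 343 = 82320

82320


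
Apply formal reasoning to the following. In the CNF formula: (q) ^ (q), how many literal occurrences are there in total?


Counting literals in each clause:
Clause 1: 1 literal(s)
Clause 2: 1 literal(s)
Total = 2

2


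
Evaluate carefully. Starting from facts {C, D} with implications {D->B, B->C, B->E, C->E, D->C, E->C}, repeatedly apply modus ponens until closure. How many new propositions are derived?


Initial facts: {C, D}
Apply modus ponens to closure:
  D and D->B  =>  B
  B and B->E  =>  E
Final known: {B, C, D, E}
New propositions: {B, E}
Count = 2

2


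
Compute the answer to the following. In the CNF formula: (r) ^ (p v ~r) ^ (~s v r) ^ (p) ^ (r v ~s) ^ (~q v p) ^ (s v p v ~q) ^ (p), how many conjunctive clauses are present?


A CNF formula is a conjunction of clauses.
Clauses are separated by ^.
Counting the conjuncts: 8 clauses.

8


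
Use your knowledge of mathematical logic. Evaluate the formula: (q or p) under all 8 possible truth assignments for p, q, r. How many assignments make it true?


Check all 8 assignments:
p=0, q=0, r=0: 0
p=0, q=0, r=1: 0
p=0, q=1, r=0: 1
p=0, q=1, r=1: 1
p=1, q=0, r=0: 1
p=1, q=0, r=1: 1
p=1, q=1, r=0: 1
p=1, q=1, r=1: 1
Count of True = 6

6


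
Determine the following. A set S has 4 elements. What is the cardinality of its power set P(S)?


The power set of a set with n elements has 2^n elements.
|P(S)| = 2^4 = 16

16


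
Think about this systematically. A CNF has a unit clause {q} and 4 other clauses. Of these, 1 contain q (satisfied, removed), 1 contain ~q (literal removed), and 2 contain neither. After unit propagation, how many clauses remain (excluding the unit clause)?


Satisfied (removed): 1
Shortened (remain): 1
Unchanged (remain): 2
Remaining = 1 + 2 = 3

3


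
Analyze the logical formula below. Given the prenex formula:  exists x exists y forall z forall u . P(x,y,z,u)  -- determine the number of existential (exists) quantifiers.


Quantifier prefix: exists x exists y forall z forall u
Mark each quantifier type:
  E E U U
Universal count = 2, Existential count = 2
Asked for existential (exists) quantifiers: 2

2


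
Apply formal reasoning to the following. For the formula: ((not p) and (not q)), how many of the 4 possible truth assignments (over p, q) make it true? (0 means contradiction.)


Check all 4 assignments:
p=0, q=0: 1
p=0, q=1: 0
p=1, q=0: 0
p=1, q=1: 0
Count of True = 1

1


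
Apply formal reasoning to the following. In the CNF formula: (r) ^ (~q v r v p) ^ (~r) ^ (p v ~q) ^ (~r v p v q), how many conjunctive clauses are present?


A CNF formula is a conjunction of clauses.
Clauses are separated by ^.
Counting the conjuncts: 5 clauses.

5


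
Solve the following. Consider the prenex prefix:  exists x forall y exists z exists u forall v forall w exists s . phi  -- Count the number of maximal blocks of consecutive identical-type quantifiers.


Quantifier-type sequence: E A E E A A E  (A=forall, E=exists)
Group into maximal same-type runs:
  Ex1 | Ax1 | Ex2 | Ax2 | Ex1
Number of blocks = 5

5


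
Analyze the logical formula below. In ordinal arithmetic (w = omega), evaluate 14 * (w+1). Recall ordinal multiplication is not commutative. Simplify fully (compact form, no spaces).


Compute 14 * (w+1).
Ordinal * is associative and left-distributive over +, but NOT commutative; for finite n>1, n*w = w but w*n stays w*n.
By left-distributivity: 14 * (w+1) = 14*w + 14*1 = w + 14 = w+14.
Result = w+14

w+14


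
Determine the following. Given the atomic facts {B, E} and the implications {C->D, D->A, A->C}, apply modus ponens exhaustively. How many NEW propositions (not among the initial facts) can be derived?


Initial facts: {B, E}
Apply modus ponens to closure:
  (no implication fires)
Final known: {B, E}
New propositions: {(none)}
Count = 0

0


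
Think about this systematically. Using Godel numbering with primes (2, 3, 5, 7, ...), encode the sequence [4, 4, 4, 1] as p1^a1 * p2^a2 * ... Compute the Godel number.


Encode each element as an exponent of the corresponding prime:
  2^4 = 16
  3^4 = 81
  5^4 = 625
  7^1 = 7
Product = 16 * 81 * 625 * 7 = 5670000

5670000


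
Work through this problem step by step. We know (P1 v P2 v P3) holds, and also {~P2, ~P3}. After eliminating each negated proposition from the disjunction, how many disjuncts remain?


Original disjuncts (3): P1, P2, P3
Negated (eliminate): ~P2, ~P3
Remaining disjuncts: P1
Count = 3 - 2 = 1

1


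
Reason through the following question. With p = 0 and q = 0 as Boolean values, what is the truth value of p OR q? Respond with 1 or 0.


p = 0, q = 0
Operation: p OR q
Evaluate: 0 OR 0 = 0

0


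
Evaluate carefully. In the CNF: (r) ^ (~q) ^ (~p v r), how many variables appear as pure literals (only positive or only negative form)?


Check each variable for pure literal status:
p: pure negative
q: pure negative
r: pure positive
Pure literal count = 3

3


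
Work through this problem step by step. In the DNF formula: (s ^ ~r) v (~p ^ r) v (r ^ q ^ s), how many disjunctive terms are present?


A DNF formula is a disjunction of terms (conjunctions).
Terms are separated by v.
Counting the disjuncts: 3 terms.

3


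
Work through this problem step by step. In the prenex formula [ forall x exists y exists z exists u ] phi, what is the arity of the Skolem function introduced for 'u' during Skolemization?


Quantifier prefix: forall x exists y exists z exists u
'u' is existentially quantified at position 4.
Universal variables preceding it: x
Skolem function arity = 1

1


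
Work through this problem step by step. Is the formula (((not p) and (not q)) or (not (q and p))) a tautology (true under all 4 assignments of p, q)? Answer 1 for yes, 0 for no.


Check all 4 assignments:
p=0, q=0: 1
p=0, q=1: 1
p=1, q=0: 1
p=1, q=1: 0
Satisfying count = 3/4.
Tautology iff count = 4: no.

0


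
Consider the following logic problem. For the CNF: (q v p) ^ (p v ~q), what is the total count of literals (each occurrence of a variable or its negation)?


Counting literals in each clause:
Clause 1: 2 literal(s)
Clause 2: 2 literal(s)
Total = 4

4


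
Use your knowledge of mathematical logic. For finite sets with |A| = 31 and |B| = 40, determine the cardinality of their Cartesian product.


The Cartesian product A x B contains all ordered pairs (a, b).
|A x B| = |A| * |B| = 31 * 40 = 1240

1240


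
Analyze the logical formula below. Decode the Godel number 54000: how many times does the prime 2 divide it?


Factorize 54000 by dividing by 2 repeatedly.
Division steps: 2 divides 54000 exactly 4 time(s).
Exponent of 2 = 4

4


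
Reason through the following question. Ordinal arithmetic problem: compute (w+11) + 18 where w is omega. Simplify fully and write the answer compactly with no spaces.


Compute (w+11) + 18.
Ordinal + is associative but NOT commutative; for finite n>0, n + w = w but w + n stays w+n.
By associativity: (w+11) + 18 = w + (11+18) = w+29.
Result = w+29

w+29


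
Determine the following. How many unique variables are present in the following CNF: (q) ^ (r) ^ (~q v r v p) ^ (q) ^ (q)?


Identify each variable that appears in the formula.
Variables found: p, q, r
Count = 3

3


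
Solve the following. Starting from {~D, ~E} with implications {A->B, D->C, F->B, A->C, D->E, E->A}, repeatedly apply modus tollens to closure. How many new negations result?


Initial negated facts: {~D, ~E}
Apply modus tollens to closure:
  (no implication fires)
Final negated: {~D, ~E}
New negations: {(none)}
Count = 0

0


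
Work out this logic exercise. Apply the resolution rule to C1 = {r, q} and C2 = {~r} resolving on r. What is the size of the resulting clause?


Remove r from C1 and ~r from C2.
C1 remainder: {q}
C2 remainder: {}
Union (resolvent): {q}
Resolvent has 1 literal(s).

1


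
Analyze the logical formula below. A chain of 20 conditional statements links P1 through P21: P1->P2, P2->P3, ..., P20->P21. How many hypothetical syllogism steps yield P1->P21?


With 20 implications in a chain connecting 21 propositions:
P1->P2, P2->P3, ..., P20->P21
Steps needed = (number of implications) - 1 = 20 - 1 = 19

19


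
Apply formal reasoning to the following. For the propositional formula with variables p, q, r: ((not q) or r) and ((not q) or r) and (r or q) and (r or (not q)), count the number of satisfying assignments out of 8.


Evaluate all 8 assignments for p, q, r:
p=0, q=0, r=0: 0
p=0, q=0, r=1: 1
p=0, q=1, r=0: 0
p=0, q=1, r=1: 1
p=1, q=0, r=0: 0
p=1, q=0, r=1: 1
p=1, q=1, r=0: 0
p=1, q=1, r=1: 1
Satisfying count = 4

4


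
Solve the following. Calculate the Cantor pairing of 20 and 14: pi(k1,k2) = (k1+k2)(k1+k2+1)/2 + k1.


k1 + k2 = 34
(k1+k2)(k1+k2+1)/2 = 34 * 35 / 2 = 595
pi = 595 + 20 = 615

615


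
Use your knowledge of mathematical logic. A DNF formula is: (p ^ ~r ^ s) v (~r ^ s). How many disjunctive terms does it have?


A DNF formula is a disjunction of terms (conjunctions).
Terms are separated by v.
Counting the disjuncts: 2 terms.

2


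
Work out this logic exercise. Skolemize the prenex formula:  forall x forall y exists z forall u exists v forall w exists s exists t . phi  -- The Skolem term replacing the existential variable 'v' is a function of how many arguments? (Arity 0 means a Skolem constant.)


Quantifier prefix: forall x forall y exists z forall u exists v forall w exists s exists t
'v' is existentially quantified at position 5.
Universal variables preceding it: x, y, u
Skolem function arity = 3

3


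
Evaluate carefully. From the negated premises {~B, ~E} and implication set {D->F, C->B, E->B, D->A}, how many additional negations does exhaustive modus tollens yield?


Initial negated facts: {~B, ~E}
Apply modus tollens to closure:
  ~B and C->B  =>  ~C
Final negated: {~B, ~C, ~E}
New negations: {~C}
Count = 1

1


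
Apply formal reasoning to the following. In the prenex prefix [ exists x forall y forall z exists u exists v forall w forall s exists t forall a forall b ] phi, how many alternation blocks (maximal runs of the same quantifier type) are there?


Quantifier-type sequence: E A A E E A A E A A  (A=forall, E=exists)
Group into maximal same-type runs:
  Ex1 | Ax2 | Ex2 | Ax2 | Ex1 | Ax2
Number of blocks = 6

6


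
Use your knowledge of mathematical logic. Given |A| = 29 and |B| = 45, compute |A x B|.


The Cartesian product A x B contains all ordered pairs (a, b).
|A x B| = |A| * |B| = 29 * 45 = 1305

1305


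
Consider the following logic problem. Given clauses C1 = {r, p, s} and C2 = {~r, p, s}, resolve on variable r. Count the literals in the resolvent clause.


Remove r from C1 and ~r from C2.
C1 remainder: {p, s}
C2 remainder: {p, s}
Union (resolvent): {p, s}
Resolvent has 2 literal(s).

2


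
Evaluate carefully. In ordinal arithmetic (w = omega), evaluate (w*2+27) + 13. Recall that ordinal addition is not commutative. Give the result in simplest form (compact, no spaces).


Compute (w*2+27) + 13.
Ordinal + is associative but NOT commutative; for finite n>0, n + w = w but w + n stays w+n.
By associativity: (w*2+27) + 13 = w*2 + (27+13) = w*2+40.
Result = w*2+40

w*2+40


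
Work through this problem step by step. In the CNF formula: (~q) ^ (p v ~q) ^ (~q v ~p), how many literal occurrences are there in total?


Counting literals in each clause:
Clause 1: 1 literal(s)
Clause 2: 2 literal(s)
Clause 3: 2 literal(s)
Total = 5

5


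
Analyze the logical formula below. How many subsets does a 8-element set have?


The power set of a set with n elements has 2^n elements.
|P(S)| = 2^8 = 256

256


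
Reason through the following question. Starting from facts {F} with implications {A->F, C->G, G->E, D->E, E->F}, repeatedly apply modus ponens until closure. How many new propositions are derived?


Initial facts: {F}
Apply modus ponens to closure:
  (no implication fires)
Final known: {F}
New propositions: {(none)}
Count = 0

0


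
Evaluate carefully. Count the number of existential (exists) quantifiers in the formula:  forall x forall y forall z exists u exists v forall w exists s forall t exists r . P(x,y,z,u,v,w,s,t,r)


Quantifier prefix: forall x forall y forall z exists u exists v forall w exists s forall t exists r
Mark each quantifier type:
  U U U E E U E U E
Universal count = 5, Existential count = 4
Asked for existential (exists) quantifiers: 4

4


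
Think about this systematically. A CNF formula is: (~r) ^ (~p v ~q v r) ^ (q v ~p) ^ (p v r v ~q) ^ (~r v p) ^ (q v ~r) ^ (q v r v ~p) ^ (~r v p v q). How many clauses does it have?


A CNF formula is a conjunction of clauses.
Clauses are separated by ^.
Counting the conjuncts: 8 clauses.

8


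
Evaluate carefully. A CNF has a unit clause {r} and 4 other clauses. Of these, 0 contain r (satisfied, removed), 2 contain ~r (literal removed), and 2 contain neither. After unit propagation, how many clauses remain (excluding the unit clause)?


Satisfied (removed): 0
Shortened (remain): 2
Unchanged (remain): 2
Remaining = 2 + 2 = 4

4


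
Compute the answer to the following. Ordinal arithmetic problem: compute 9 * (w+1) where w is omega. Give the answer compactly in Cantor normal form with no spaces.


Compute 9 * (w+1).
Ordinal * is associative and left-distributive over +, but NOT commutative; for finite n>1, n*w = w but w*n stays w*n.
By left-distributivity: 9 * (w+1) = 9*w + 9*1 = w + 9 = w+9.
Result = w+9

w+9


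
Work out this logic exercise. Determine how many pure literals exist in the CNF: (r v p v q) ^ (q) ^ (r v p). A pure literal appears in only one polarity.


Check each variable for pure literal status:
p: pure positive
q: pure positive
r: pure positive
Pure literal count = 3

3


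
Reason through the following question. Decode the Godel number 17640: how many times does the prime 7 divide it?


Factorize 17640 by dividing by 7 repeatedly.
Division steps: 7 divides 17640 exactly 2 time(s).
Exponent of 7 = 2

2


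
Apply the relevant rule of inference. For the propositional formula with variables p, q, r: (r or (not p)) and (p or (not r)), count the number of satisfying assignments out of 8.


Evaluate all 8 assignments for p, q, r:
p=0, q=0, r=0: 1
p=0, q=0, r=1: 0
p=0, q=1, r=0: 1
p=0, q=1, r=1: 0
p=1, q=0, r=0: 0
p=1, q=0, r=1: 1
p=1, q=1, r=0: 0
p=1, q=1, r=1: 1
Satisfying count = 4

4


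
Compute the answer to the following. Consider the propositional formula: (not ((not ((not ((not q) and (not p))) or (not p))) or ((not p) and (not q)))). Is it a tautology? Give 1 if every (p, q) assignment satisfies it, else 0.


Check all 4 assignments:
p=0, q=0: 0
p=0, q=1: 1
p=1, q=0: 1
p=1, q=1: 1
Satisfying count = 3/4.
Tautology iff count = 4: no.

0


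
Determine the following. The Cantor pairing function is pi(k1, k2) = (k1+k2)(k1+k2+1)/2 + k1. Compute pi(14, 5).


k1 + k2 = 19
(k1+k2)(k1+k2+1)/2 = 19 * 20 / 2 = 190
pi = 190 + 14 = 204

204


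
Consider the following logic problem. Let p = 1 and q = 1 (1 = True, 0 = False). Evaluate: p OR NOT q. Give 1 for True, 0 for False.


p = 1, q = 1
Operation: p OR NOT q
Evaluate: 1 OR NOT 1 = 1

1


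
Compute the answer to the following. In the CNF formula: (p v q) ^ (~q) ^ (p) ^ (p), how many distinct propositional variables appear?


Identify each variable that appears in the formula.
Variables found: p, q
Count = 2

2


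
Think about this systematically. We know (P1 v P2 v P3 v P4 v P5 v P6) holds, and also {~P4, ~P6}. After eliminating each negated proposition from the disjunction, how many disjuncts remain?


Original disjuncts (6): P1, P2, P3, P4, P5, P6
Negated (eliminate): ~P4, ~P6
Remaining disjuncts: P1, P2, P3, P5
Count = 6 - 2 = 4

4


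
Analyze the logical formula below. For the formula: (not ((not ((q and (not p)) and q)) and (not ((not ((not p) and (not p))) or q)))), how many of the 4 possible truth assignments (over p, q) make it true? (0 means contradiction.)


Check all 4 assignments:
p=0, q=0: 0
p=0, q=1: 1
p=1, q=0: 1
p=1, q=1: 1
Count of True = 3

3


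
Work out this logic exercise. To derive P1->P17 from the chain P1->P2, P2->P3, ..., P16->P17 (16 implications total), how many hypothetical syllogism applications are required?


With 16 implications in a chain connecting 17 propositions:
P1->P2, P2->P3, ..., P16->P17
Steps needed = (number of implications) - 1 = 16 - 1 = 15

15


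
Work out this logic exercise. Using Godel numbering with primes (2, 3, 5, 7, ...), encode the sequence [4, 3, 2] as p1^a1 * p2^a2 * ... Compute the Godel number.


Encode each element as an exponent of the corresponding prime:
  2^4 = 16
  3^3 = 27
  5^2 = 25
Product = 16 * 27 * 25 = 10800

10800


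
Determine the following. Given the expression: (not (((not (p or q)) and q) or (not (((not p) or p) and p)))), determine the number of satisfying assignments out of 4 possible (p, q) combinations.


Check all 4 assignments:
p=0, q=0: 0
p=0, q=1: 0
p=1, q=0: 1
p=1, q=1: 1
Count of True = 2

2


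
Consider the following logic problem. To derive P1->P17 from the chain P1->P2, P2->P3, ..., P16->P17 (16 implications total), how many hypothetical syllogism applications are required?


With 16 implications in a chain connecting 17 propositions:
P1->P2, P2->P3, ..., P16->P17
Steps needed = (number of implications) - 1 = 16 - 1 = 15

15


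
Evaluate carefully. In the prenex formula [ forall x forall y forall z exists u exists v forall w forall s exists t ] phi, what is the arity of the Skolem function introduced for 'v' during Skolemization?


Quantifier prefix: forall x forall y forall z exists u exists v forall w forall s exists t
'v' is existentially quantified at position 5.
Universal variables preceding it: x, y, z
Skolem function arity = 3

3


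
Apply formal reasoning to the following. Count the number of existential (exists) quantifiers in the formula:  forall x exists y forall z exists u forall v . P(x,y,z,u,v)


Quantifier prefix: forall x exists y forall z exists u forall v
Mark each quantifier type:
  U E U E U
Universal count = 3, Existential count = 2
Asked for existential (exists) quantifiers: 2

2


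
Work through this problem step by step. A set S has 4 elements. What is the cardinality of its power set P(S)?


The power set of a set with n elements has 2^n elements.
|P(S)| = 2^4 = 16

16


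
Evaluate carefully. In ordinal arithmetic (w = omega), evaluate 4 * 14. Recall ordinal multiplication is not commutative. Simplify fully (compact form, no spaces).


Compute 4 * 14.
Ordinal * is associative and left-distributive over +, but NOT commutative; for finite n>1, n*w = w but w*n stays w*n.
Both finite; ordinal * agrees with natural *: 4 * 14 = 56.
Result = 56

56


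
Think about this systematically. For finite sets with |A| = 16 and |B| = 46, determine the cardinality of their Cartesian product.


The Cartesian product A x B contains all ordered pairs (a, b).
|A x B| = |A| * |B| = 16 * 46 = 736

736


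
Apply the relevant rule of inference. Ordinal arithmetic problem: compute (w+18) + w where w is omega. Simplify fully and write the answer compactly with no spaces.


Compute (w+18) + w.
Ordinal + is associative but NOT commutative; for finite n>0, n + w = w but w + n stays w+n.
(w+18) + w = w + (18+w) = w + w = w*2 (the finite tail 18 is absorbed by the right w).
Result = w*2

w*2


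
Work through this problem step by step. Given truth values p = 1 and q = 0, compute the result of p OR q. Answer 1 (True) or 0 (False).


p = 1, q = 0
Operation: p OR q
Evaluate: 1 OR 0 = 1

1


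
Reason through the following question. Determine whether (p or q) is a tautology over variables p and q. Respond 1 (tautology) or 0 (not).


Check all 4 assignments:
p=0, q=0: 0
p=0, q=1: 1
p=1, q=0: 1
p=1, q=1: 1
Satisfying count = 3/4.
Tautology iff count = 4: no.

0


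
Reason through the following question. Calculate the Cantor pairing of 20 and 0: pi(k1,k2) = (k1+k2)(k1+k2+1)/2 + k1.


k1 + k2 = 20
(k1+k2)(k1+k2+1)/2 = 20 * 21 / 2 = 210
pi = 210 + 20 = 230

230


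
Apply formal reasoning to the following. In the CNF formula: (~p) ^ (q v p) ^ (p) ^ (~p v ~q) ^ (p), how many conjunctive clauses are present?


A CNF formula is a conjunction of clauses.
Clauses are separated by ^.
Counting the conjuncts: 5 clauses.

5


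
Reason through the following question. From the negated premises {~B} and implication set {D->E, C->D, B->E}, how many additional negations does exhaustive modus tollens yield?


Initial negated facts: {~B}
Apply modus tollens to closure:
  (no implication fires)
Final negated: {~B}
New negations: {(none)}
Count = 0

0


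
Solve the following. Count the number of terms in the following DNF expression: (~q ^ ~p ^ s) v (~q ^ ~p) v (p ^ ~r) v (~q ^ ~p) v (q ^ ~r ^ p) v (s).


A DNF formula is a disjunction of terms (conjunctions).
Terms are separated by v.
Counting the disjuncts: 6 terms.

6


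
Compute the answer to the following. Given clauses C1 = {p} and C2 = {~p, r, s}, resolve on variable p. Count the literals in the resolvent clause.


Remove p from C1 and ~p from C2.
C1 remainder: {}
C2 remainder: {r, s}
Union (resolvent): {r, s}
Resolvent has 2 literal(s).

2


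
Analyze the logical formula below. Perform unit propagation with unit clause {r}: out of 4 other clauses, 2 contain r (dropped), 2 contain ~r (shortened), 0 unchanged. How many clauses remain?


Satisfied (removed): 2
Shortened (remain): 2
Unchanged (remain): 0
Remaining = 2 + 0 = 2

2


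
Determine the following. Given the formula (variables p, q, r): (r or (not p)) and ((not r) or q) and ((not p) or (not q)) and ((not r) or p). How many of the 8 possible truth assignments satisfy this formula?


Evaluate all 8 assignments for p, q, r:
p=0, q=0, r=0: 1
p=0, q=0, r=1: 0
p=0, q=1, r=0: 1
p=0, q=1, r=1: 0
p=1, q=0, r=0: 0
p=1, q=0, r=1: 0
p=1, q=1, r=0: 0
p=1, q=1, r=1: 0
Satisfying count = 2

2


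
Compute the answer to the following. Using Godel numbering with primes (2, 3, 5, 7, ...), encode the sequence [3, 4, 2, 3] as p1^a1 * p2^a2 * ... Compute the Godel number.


Encode each element as an exponent of the corresponding prime:
  2^3 = 8
  3^4 = 81
  5^2 = 25
  7^3 = 343
Product = 8 * 81 * 25 * 343 = 5556600

5556600


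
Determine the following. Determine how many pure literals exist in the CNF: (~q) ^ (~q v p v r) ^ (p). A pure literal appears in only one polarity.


Check each variable for pure literal status:
p: pure positive
q: pure negative
r: pure positive
Pure literal count = 3

3


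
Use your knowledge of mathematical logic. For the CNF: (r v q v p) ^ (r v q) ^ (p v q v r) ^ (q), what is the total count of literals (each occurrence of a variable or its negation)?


Counting literals in each clause:
Clause 1: 3 literal(s)
Clause 2: 2 literal(s)
Clause 3: 3 literal(s)
Clause 4: 1 literal(s)
Total = 9

9


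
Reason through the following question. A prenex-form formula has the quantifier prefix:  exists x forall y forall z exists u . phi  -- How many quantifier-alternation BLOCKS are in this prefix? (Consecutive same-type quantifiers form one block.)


Quantifier-type sequence: E A A E  (A=forall, E=exists)
Group into maximal same-type runs:
  Ex1 | Ax2 | Ex1
Number of blocks = 3

3


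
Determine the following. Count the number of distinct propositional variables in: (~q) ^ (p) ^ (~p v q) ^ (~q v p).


Identify each variable that appears in the formula.
Variables found: p, q
Count = 2

2


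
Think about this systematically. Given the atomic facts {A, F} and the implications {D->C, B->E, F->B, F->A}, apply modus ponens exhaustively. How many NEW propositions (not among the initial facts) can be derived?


Initial facts: {A, F}
Apply modus ponens to closure:
  F and F->B  =>  B
  B and B->E  =>  E
Final known: {A, B, E, F}
New propositions: {B, E}
Count = 2

2


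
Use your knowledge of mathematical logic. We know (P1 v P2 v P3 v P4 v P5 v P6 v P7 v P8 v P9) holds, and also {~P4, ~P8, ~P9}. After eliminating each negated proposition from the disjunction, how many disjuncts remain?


Original disjuncts (9): P1, P2, P3, P4, P5, P6, P7, P8, P9
Negated (eliminate): ~P4, ~P8, ~P9
Remaining disjuncts: P1, P2, P3, P5, P6, P7
Count = 9 - 3 = 6

6


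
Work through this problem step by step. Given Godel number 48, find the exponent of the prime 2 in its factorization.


Factorize 48 by dividing by 2 repeatedly.
Division steps: 2 divides 48 exactly 4 time(s).
Exponent of 2 = 4

4


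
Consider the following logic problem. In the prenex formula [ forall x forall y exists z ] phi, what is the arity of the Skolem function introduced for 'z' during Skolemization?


Quantifier prefix: forall x forall y exists z
'z' is existentially quantified at position 3.
Universal variables preceding it: x, y
Skolem function arity = 2

2


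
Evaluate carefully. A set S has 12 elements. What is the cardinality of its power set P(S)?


The power set of a set with n elements has 2^n elements.
|P(S)| = 2^12 = 4096

4096


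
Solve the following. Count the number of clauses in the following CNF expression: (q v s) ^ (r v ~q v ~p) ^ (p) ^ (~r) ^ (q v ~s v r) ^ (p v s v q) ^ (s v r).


A CNF formula is a conjunction of clauses.
Clauses are separated by ^.
Counting the conjuncts: 7 clauses.

7


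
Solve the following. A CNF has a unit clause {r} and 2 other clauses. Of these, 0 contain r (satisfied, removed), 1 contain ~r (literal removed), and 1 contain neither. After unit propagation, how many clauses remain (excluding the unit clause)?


Satisfied (removed): 0
Shortened (remain): 1
Unchanged (remain): 1
Remaining = 1 + 1 = 2

2
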